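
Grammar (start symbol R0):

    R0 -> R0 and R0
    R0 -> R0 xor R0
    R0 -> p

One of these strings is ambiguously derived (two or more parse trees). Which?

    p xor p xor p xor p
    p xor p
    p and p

p xor p xor p xor p

p xor p xor p xor p: 5 trees
p xor p: 1 tree
p and p: 1 tree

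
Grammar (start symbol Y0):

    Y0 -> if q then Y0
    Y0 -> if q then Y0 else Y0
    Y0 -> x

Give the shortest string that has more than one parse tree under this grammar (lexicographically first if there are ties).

if q then if q then x else x

length 1: no string has ≥2 trees
length 4: no string has ≥2 trees
length 6: no string has ≥2 trees
length 7: no string has ≥2 trees
length 9: if q then if q then x else x has 2 parse trees

Two derivations of if q then if q then x else x:
  Y0 ⇒ if q then Y0 ⇒ if q then if q then Y0 else Y0 ⇒ if q then if q then x else Y0 ⇒ if q then if q then x else x
  Y0 ⇒ if q then Y0 else Y0 ⇒ if q then if q then Y0 else Y0 ⇒ if q then if q then x else Y0 ⇒ if q then if q then x else x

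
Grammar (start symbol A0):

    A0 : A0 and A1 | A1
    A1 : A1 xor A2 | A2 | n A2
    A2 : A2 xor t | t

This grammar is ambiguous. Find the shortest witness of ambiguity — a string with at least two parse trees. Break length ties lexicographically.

t xor t

length 1: no string has ≥2 trees
length 2: no string has ≥2 trees
length 3: t xor t has 2 parse trees

Two derivations of t xor t:
  A0 ⇒ A1 ⇒ A1 xor A2 ⇒ A2 xor A2 ⇒ t xor A2 ⇒ t xor t
  A0 ⇒ A1 ⇒ A2 ⇒ A2 xor t ⇒ t xor t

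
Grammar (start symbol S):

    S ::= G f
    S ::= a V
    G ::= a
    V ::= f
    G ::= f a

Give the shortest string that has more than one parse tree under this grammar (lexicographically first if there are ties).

length 2: a f has 2 parse trees

Two derivations of a f:
  S ⇒ G f ⇒ a f
  S ⇒ a V ⇒ a f

a f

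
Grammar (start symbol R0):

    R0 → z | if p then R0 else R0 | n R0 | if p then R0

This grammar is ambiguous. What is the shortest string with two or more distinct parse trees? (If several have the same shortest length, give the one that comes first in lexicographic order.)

length 1: no string has ≥2 trees
length 2: no string has ≥2 trees
length 3: no string has ≥2 trees
length 4: no string has ≥2 trees
length 5: no string has ≥2 trees
length 6: no string has ≥2 trees
length 7: no string has ≥2 trees
length 8: no string has ≥2 trees
length 9: if p then if p then z else z has 2 parse trees

Two derivations of if p then if p then z else z:
  R0 ⇒ if p then R0 else R0 ⇒ if p then if p then R0 else R0 ⇒ if p then if p then z else R0 ⇒ if p then if p then z else z
  R0 ⇒ if p then R0 ⇒ if p then if p then R0 else R0 ⇒ if p then if p then z else R0 ⇒ if p then if p then z else z

if p then if p then z else z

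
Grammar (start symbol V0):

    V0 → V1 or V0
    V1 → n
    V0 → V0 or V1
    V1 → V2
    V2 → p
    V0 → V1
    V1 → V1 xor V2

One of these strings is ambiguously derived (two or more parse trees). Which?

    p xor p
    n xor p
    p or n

p or n

p xor p: 1 tree
n xor p: 1 tree
p or n: 2 trees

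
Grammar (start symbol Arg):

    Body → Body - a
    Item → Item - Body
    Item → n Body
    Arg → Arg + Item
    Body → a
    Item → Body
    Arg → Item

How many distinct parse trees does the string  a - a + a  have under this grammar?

2

Parse trees for a - a + a:
  [Arg [Arg [Item [Item [Body a]] - [Body a]]] + [Item [Body a]]]
  [Arg [Arg [Item [Body [Body a] - a]]] + [Item [Body a]]]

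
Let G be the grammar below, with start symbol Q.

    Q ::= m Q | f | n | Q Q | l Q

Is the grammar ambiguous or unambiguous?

Witness: f f f

Derivation 1: Q ⇒ Q Q ⇒ f Q ⇒ f Q Q ⇒ f f Q ⇒ f f f
Derivation 2: Q ⇒ Q Q ⇒ Q Q Q ⇒ f Q Q ⇒ f f Q ⇒ f f f

Two distinct leftmost derivations for the same string.

Ambiguous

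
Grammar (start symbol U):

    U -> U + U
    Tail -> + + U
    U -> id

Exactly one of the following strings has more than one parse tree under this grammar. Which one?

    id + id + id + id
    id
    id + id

id + id + id + id: 5 trees
id: 1 tree
id + id: 1 tree

id + id + id + id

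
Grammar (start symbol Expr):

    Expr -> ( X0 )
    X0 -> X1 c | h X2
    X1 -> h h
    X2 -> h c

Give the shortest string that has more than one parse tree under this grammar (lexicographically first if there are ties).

length 5: ( h h c ) has 2 parse trees

Two derivations of ( h h c ):
  Expr ⇒ ( X0 ) ⇒ ( X1 c ) ⇒ ( h h c )
  Expr ⇒ ( X0 ) ⇒ ( h X2 ) ⇒ ( h h c )

( h h c )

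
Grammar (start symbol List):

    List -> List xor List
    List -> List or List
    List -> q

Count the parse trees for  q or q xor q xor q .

5

Parse trees for q or q xor q xor q:
  [List [List [List q] or [List q]] xor [List [List q] xor [List q]]]
  [List [List [List [List q] or [List q]] xor [List q]] xor [List q]]
  [List [List [List q] or [List [List q] xor [List q]]] xor [List q]]
  [List [List q] or [List [List q] xor [List [List q] xor [List q]]]]
  [List [List q] or [List [List [List q] xor [List q]] xor [List q]]]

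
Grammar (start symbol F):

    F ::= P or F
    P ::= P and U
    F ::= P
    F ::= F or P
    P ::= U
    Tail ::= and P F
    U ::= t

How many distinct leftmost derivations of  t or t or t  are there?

Parse trees for t or t or t:
  [F [P [U t]] or [F [P [U t]] or [F [P [U t]]]]]
  [F [P [U t]] or [F [F [P [U t]]] or [P [U t]]]]
  [F [F [P [U t]] or [F [P [U t]]]] or [P [U t]]]
  [F [F [F [P [U t]]] or [P [U t]]] or [P [U t]]]

4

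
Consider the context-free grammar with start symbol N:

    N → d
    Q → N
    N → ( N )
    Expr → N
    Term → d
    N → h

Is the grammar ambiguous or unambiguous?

Only N is reachable from N; ignoring the rest: L(N) is { openⁿ atom closeⁿ : n ≥ 0 }. The bracket depth fixes n, and the derivation is forced at every step.

Unambiguous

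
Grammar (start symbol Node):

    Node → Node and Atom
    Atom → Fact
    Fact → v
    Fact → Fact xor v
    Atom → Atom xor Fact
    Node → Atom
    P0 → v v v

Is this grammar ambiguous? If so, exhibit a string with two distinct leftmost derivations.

Witness: v xor v

Derivation 1: Node ⇒ Atom ⇒ Fact ⇒ Fact xor v ⇒ v xor v
Derivation 2: Node ⇒ Atom ⇒ Atom xor Fact ⇒ Fact xor Fact ⇒ v xor Fact ⇒ v xor v

Two distinct leftmost derivations for the same string.

Ambiguous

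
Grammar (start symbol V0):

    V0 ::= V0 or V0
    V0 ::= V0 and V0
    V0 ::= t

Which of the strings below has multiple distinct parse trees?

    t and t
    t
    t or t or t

t or t or t

t and t: 1 tree
t: 1 tree
t or t or t: 2 trees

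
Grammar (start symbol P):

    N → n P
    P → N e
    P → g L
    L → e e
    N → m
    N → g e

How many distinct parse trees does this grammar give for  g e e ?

2

Parse trees for g e e:
  [P [N g e] e]
  [P g [L e e]]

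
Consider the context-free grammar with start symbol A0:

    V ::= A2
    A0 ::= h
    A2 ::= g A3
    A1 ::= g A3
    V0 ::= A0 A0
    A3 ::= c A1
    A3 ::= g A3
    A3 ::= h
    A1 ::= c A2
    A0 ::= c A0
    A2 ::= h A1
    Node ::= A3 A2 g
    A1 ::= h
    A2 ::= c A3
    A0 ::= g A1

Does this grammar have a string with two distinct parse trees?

Only A0, A1, A2, A3 are reachable from A0; ignoring the rest: Each reachable nonterminal has at most one production per leading terminal, and all productions are right-linear; the derivation is determined token-by-token.

Unambiguous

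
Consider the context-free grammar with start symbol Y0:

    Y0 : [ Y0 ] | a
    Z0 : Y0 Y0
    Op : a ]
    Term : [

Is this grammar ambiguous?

Unambiguous

(Z0, Op, Term are unreachable from Y0, so their rules don't affect L(Y0).) Each string is a nest of matched brackets around a single atom. An opening bracket forces the recursive rule; an atom forces the base rule.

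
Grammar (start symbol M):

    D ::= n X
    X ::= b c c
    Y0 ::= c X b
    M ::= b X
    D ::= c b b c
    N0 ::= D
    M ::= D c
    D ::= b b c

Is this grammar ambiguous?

Ambiguous

Witness: b b c c

Derivation 1: M ⇒ b X ⇒ b b c c
Derivation 2: M ⇒ D c ⇒ b b c c

Two distinct leftmost derivations for the same string.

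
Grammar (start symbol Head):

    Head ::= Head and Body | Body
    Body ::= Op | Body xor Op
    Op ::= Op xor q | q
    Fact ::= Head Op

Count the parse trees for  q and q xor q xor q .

Parse trees for q and q xor q xor q:
  [Head [Head [Body [Op q]]] and [Body [Op [Op [Op q] xor q] xor q]]]
  [Head [Head [Body [Op q]]] and [Body [Body [Op q]] xor [Op [Op q] xor q]]]
  [Head [Head [Body [Op q]]] and [Body [Body [Op [Op q] xor q]] xor [Op q]]]
  [Head [Head [Body [Op q]]] and [Body [Body [Body [Op q]] xor [Op q]] xor [Op q]]]

4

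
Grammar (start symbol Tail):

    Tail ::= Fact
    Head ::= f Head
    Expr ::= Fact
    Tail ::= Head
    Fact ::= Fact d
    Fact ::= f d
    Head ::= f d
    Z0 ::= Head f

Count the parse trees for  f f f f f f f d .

Parse trees for f f f f f f f d:
  [Tail [Head f [Head f [Head f [Head f [Head f [Head f [Head f d]]]]]]]]

1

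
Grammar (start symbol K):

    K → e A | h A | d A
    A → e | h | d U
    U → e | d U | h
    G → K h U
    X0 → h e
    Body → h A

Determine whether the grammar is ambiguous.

Unambiguous

Only K, A, U are reachable from K; ignoring the rest: Restricted to the reachable nonterminals, every rule has the form A → t or A → t B, and no two rules for the same A share a first terminal. The grammar encodes a DFA — one run per string.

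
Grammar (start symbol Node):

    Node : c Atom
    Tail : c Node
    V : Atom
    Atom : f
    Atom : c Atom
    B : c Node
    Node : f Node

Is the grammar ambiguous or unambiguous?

Only Node, Atom are reachable from Node; ignoring the rest: The reachable rules are right-linear with at most one rule per (nonterminal, next-terminal) pair. Each input token forces the next rule, so parsing is deterministic.

Unambiguous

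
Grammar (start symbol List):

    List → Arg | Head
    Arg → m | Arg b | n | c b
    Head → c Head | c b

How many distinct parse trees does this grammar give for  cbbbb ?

1

Parse trees for cbbbb:
  [List [Arg [Arg [Arg [Arg c b] b] b] b]]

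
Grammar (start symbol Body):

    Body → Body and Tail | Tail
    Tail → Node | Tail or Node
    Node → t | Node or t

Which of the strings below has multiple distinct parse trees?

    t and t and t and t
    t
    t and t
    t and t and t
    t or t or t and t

t and t and t and t: 1 tree
t: 1 tree
t and t: 1 tree
t and t and t: 1 tree
t or t or t and t: 4 trees

t or t or t and t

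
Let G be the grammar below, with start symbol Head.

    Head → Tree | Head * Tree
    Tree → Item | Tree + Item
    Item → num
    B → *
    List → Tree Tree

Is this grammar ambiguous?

Only Head, Tree, Item are reachable from Head; ignoring the rest: Head → Head * Tree | Tree  ;  Tree → Tree + Item | Item  — a left-associative chain with Item at the bottom. Each string factors uniquely by precedence.

Unambiguous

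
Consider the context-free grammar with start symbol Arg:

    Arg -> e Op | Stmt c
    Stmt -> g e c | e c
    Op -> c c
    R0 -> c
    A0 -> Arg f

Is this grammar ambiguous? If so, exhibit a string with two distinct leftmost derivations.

Witness: e c c

Derivation 1: Arg ⇒ e Op ⇒ e c c
Derivation 2: Arg ⇒ Stmt c ⇒ e c c

Two distinct leftmost derivations for the same string.

Ambiguous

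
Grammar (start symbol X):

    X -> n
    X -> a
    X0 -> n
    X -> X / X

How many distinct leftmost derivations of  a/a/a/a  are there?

5

Parse trees for a/a/a/a:
  [X [X a] / [X [X a] / [X [X a] / [X a]]]]
  [X [X a] / [X [X [X a] / [X a]] / [X a]]]
  [X [X [X a] / [X a]] / [X [X a] / [X a]]]
  [X [X [X a] / [X [X a] / [X a]]] / [X a]]
  [X [X [X [X a] / [X a]] / [X a]] / [X a]]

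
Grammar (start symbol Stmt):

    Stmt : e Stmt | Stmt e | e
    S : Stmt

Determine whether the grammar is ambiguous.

Witness: e e

Derivation 1: Stmt ⇒ e Stmt ⇒ e e
Derivation 2: Stmt ⇒ Stmt e ⇒ e e

Two distinct leftmost derivations for the same string.

Ambiguous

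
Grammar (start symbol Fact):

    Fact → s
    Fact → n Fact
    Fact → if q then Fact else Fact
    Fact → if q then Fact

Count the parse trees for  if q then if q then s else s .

2

Parse trees for if q then if q then s else s:
  [Fact if q then [Fact if q then [Fact s]] else [Fact s]]
  [Fact if q then [Fact if q then [Fact s] else [Fact s]]]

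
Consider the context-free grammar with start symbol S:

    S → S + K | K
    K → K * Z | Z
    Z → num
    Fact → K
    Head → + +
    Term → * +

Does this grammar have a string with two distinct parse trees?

Unambiguous

Only S, K, Z are reachable from S; ignoring the rest: S → S + K | K  ;  K → K * Z | Z  — a left-associative chain with Z at the bottom. Each string factors uniquely by precedence.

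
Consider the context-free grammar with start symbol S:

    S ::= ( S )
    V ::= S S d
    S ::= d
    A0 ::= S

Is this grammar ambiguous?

(V, A0 are unreachable from S, so their rules don't affect L(S).) L(S) is { openⁿ atom closeⁿ : n ≥ 0 }. The bracket depth fixes n, and the derivation is forced at every step.

Unambiguous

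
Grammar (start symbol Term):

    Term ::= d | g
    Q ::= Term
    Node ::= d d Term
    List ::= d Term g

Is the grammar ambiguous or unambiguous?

(Q, Node, List are unreachable from Term, so their rules don't affect L(Term).) Each reachable nonterminal has at most one production per leading terminal, and all productions are right-linear; the derivation is determined token-by-token.

Unambiguous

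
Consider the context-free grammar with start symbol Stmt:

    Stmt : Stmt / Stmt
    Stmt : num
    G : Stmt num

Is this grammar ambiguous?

Ambiguous

Witness: num / num / num

Derivation 1: Stmt ⇒ Stmt / Stmt ⇒ Stmt / Stmt / Stmt ⇒ num / Stmt / Stmt ⇒ num / num / Stmt ⇒ num / num / num
Derivation 2: Stmt ⇒ Stmt / Stmt ⇒ num / Stmt ⇒ num / Stmt / Stmt ⇒ num / num / Stmt ⇒ num / num / num

Two distinct leftmost derivations for the same string.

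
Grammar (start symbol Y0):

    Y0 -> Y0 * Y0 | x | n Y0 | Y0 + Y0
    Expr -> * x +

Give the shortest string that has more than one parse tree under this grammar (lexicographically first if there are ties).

length 1: no string has ≥2 trees
length 2: no string has ≥2 trees
length 3: no string has ≥2 trees
length 4: n x * x has 2 parse trees

Two derivations of n x * x:
  Y0 ⇒ Y0 * Y0 ⇒ n Y0 * Y0 ⇒ n x * Y0 ⇒ n x * x
  Y0 ⇒ n Y0 ⇒ n Y0 * Y0 ⇒ n x * Y0 ⇒ n x * x

n x * x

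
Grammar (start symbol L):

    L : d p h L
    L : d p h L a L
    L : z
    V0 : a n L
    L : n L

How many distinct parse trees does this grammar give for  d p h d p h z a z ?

Parse trees for d p h d p h z a z:
  [L d p h [L d p h [L z] a [L z]]]
  [L d p h [L d p h [L z]] a [L z]]

2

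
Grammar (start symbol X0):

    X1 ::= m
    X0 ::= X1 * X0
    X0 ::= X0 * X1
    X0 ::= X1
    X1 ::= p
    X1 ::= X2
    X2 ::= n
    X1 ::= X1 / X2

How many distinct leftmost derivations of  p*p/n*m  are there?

Parse trees for p*p/n*m:
  [X0 [X1 p] * [X0 [X1 [X1 p] / [X2 n]] * [X0 [X1 m]]]]
  [X0 [X1 p] * [X0 [X0 [X1 [X1 p] / [X2 n]]] * [X1 m]]]
  [X0 [X0 [X1 p] * [X0 [X1 [X1 p] / [X2 n]]]] * [X1 m]]
  [X0 [X0 [X0 [X1 p]] * [X1 [X1 p] / [X2 n]]] * [X1 m]]

4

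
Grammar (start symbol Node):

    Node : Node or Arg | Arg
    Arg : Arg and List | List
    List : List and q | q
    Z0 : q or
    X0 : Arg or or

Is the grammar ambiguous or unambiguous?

Witness: q and q

Derivation 1: Node ⇒ Arg ⇒ Arg and List ⇒ List and List ⇒ q and List ⇒ q and q
Derivation 2: Node ⇒ Arg ⇒ List ⇒ List and q ⇒ q and q

Two distinct leftmost derivations for the same string.

Ambiguous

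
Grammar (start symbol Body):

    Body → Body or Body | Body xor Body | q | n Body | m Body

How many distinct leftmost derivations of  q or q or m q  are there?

Parse trees for q or q or m q:
  [Body [Body q] or [Body [Body q] or [Body m [Body q]]]]
  [Body [Body [Body q] or [Body q]] or [Body m [Body q]]]

2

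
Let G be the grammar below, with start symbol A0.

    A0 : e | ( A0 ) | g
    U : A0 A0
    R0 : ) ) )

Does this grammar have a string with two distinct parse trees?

Unambiguous

(U, R0 are unreachable from A0, so their rules don't affect L(A0).) Each string is a nest of matched brackets around a single atom. An opening bracket forces the recursive rule; an atom forces the base rule.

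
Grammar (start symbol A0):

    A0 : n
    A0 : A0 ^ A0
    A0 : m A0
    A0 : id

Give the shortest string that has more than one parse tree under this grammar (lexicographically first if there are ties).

m id ^ id

length 1: no string has ≥2 trees
length 2: no string has ≥2 trees
length 3: no string has ≥2 trees
length 4: m id ^ id has 2 parse trees

Two derivations of m id ^ id:
  A0 ⇒ A0 ^ A0 ⇒ m A0 ^ A0 ⇒ m id ^ A0 ⇒ m id ^ id
  A0 ⇒ m A0 ⇒ m A0 ^ A0 ⇒ m id ^ A0 ⇒ m id ^ id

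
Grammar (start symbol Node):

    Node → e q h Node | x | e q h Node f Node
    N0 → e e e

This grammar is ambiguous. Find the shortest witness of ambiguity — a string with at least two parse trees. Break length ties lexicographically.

length 1: no string has ≥2 trees
length 4: no string has ≥2 trees
length 6: no string has ≥2 trees
length 7: no string has ≥2 trees
length 9: e q h e q h x f x has 2 parse trees

Two derivations of e q h e q h x f x:
  Node ⇒ e q h Node ⇒ e q h e q h Node f Node ⇒ e q h e q h x f Node ⇒ e q h e q h x f x
  Node ⇒ e q h Node f Node ⇒ e q h e q h Node f Node ⇒ e q h e q h x f Node ⇒ e q h e q h x f x

e q h e q h x f x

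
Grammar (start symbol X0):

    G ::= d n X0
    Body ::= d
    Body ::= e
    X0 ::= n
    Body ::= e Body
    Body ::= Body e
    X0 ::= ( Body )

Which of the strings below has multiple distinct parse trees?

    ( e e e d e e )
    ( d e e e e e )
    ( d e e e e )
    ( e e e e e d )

( e e e d e e )

( e e e d e e ): 10 trees
( d e e e e e ): 1 tree
( d e e e e ): 1 tree
( e e e e e d ): 1 tree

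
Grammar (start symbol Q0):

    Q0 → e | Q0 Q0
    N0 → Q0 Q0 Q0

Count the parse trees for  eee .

2

Parse trees for eee:
  [Q0 [Q0 e] [Q0 [Q0 e] [Q0 e]]]
  [Q0 [Q0 [Q0 e] [Q0 e]] [Q0 e]]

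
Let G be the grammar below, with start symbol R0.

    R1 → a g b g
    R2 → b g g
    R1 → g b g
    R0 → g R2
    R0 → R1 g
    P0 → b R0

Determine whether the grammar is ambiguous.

Witness: g b g g

Derivation 1: R0 ⇒ g R2 ⇒ g b g g
Derivation 2: R0 ⇒ R1 g ⇒ g b g g

Two distinct leftmost derivations for the same string.

Ambiguous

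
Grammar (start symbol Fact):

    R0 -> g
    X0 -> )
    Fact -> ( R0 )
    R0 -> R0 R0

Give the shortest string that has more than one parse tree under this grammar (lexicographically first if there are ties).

( g g g )

length 3: no string has ≥2 trees
length 4: no string has ≥2 trees
length 5: ( g g g ) has 2 parse trees

Two derivations of ( g g g ):
  Fact ⇒ ( R0 ) ⇒ ( R0 R0 ) ⇒ ( g R0 ) ⇒ ( g R0 R0 ) ⇒ ( g g R0 ) ⇒ ( g g g )
  Fact ⇒ ( R0 ) ⇒ ( R0 R0 ) ⇒ ( R0 R0 R0 ) ⇒ ( g R0 R0 ) ⇒ ( g g R0 ) ⇒ ( g g g )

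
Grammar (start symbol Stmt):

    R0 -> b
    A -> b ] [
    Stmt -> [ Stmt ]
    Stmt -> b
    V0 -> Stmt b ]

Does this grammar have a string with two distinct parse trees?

Unambiguous

Only Stmt is reachable from Stmt; ignoring the rest: Each string is a nest of matched brackets around a single atom. An opening bracket forces the recursive rule; an atom forces the base rule.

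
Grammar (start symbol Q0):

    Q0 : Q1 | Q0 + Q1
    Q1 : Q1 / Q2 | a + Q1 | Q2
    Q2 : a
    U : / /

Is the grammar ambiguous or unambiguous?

Ambiguous

Witness: a + a

Derivation 1: Q0 ⇒ Q1 ⇒ a + Q1 ⇒ a + Q2 ⇒ a + a
Derivation 2: Q0 ⇒ Q0 + Q1 ⇒ Q1 + Q1 ⇒ Q2 + Q1 ⇒ a + Q1 ⇒ a + Q2 ⇒ a + a

Two distinct leftmost derivations for the same string.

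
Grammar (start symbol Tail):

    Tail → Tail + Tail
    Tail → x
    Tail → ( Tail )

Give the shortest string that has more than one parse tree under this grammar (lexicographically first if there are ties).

length 1: no string has ≥2 trees
length 3: no string has ≥2 trees
length 5: x + x + x has 2 parse trees

Two derivations of x + x + x:
  Tail ⇒ Tail + Tail ⇒ Tail + Tail + Tail ⇒ x + Tail + Tail ⇒ x + x + Tail ⇒ x + x + x
  Tail ⇒ Tail + Tail ⇒ x + Tail ⇒ x + Tail + Tail ⇒ x + x + Tail ⇒ x + x + x

x + x + x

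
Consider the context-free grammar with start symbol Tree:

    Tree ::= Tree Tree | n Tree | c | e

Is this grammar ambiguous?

Witness: c c c

Derivation 1: Tree ⇒ Tree Tree ⇒ Tree Tree Tree ⇒ c Tree Tree ⇒ c c Tree ⇒ c c c
Derivation 2: Tree ⇒ Tree Tree ⇒ c Tree ⇒ c Tree Tree ⇒ c c Tree ⇒ c c c

Two distinct leftmost derivations for the same string.

Ambiguous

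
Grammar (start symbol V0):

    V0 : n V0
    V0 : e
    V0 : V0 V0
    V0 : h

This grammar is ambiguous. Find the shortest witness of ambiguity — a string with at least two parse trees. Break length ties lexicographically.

length 1: no string has ≥2 trees
length 2: no string has ≥2 trees
length 3: e e e has 2 parse trees

Two derivations of e e e:
  V0 ⇒ V0 V0 ⇒ e V0 ⇒ e V0 V0 ⇒ e e V0 ⇒ e e e
  V0 ⇒ V0 V0 ⇒ V0 V0 V0 ⇒ e V0 V0 ⇒ e e V0 ⇒ e e e

e e e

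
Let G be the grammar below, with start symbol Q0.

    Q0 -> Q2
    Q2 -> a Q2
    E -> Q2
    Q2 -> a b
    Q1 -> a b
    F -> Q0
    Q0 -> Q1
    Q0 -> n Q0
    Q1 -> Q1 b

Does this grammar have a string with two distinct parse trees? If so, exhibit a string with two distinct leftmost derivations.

Ambiguous

Witness: a b

Derivation 1: Q0 ⇒ Q2 ⇒ a b
Derivation 2: Q0 ⇒ Q1 ⇒ a b

Two distinct leftmost derivations for the same string.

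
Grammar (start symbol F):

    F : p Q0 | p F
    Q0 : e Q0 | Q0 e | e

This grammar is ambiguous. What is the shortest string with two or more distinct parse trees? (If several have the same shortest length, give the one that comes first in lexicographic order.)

length 2: no string has ≥2 trees
length 3: p e e has 2 parse trees

Two derivations of p e e:
  F ⇒ p Q0 ⇒ p e Q0 ⇒ p e e
  F ⇒ p Q0 ⇒ p Q0 e ⇒ p e e

p e e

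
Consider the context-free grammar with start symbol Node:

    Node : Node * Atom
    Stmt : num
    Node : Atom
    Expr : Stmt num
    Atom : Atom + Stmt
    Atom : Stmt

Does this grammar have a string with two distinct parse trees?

(Expr is unreachable from Node, so its rules don't affect L(Node).) The grammar is stratified — Node handles '*' (left-recursive), Atom handles '+', Stmt atoms. Each operator has a fixed associativity and precedence level, so every string has one parse.

Unambiguous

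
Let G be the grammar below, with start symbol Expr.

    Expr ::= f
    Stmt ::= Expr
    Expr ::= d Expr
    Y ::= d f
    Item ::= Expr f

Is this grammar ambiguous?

Unambiguous

Only Expr is reachable from Expr; ignoring the rest: Each reachable nonterminal has at most one production per leading terminal, and all productions are right-linear; the derivation is determined token-by-token.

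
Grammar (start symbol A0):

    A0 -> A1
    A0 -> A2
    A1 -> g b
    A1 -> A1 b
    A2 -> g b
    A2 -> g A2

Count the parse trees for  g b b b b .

Parse trees for g b b b b:
  [A0 [A1 [A1 [A1 [A1 g b] b] b] b]]

1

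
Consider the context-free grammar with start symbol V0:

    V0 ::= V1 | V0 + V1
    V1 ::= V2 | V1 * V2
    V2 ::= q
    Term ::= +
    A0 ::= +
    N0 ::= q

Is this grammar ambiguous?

(Term, A0, N0 are unreachable from V0, so their rules don't affect L(V0).) This is a standard precedence ladder (V0 over V1 over V2), with each level left-recursive on its own operator ('+' at V0, '*' at V1). That structure is LR(1), hence unambiguous.

Unambiguous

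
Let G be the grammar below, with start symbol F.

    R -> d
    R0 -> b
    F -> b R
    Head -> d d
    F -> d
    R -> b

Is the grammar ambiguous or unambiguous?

Unambiguous

(R0, Head are unreachable from F, so their rules don't affect L(F).) The reachable rules are right-linear with at most one rule per (nonterminal, next-terminal) pair. Each input token forces the next rule, so parsing is deterministic.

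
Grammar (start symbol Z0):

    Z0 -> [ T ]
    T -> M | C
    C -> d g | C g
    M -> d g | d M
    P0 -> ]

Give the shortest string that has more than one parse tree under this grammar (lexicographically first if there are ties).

[ d g ]

length 4: [ d g ] has 2 parse trees

Two derivations of [ d g ]:
  Z0 ⇒ [ T ] ⇒ [ M ] ⇒ [ d g ]
  Z0 ⇒ [ T ] ⇒ [ C ] ⇒ [ d g ]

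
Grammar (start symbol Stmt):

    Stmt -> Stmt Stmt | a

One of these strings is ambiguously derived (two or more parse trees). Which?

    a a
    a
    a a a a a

a a a a a

a a: 1 tree
a: 1 tree
a a a a a: 14 trees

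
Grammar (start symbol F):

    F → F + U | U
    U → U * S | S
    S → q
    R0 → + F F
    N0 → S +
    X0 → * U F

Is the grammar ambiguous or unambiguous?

Unambiguous

Only F, U, S are reachable from F; ignoring the rest: This is a standard precedence ladder (F over U over S), with each level left-recursive on its own operator ('+' at F, '*' at U). That structure is LR(1), hence unambiguous.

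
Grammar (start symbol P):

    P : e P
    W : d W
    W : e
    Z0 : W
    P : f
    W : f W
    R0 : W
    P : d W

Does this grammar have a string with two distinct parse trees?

Unambiguous

Only P, W are reachable from P; ignoring the rest: The reachable rules are right-linear with at most one rule per (nonterminal, next-terminal) pair. Each input token forces the next rule, so parsing is deterministic.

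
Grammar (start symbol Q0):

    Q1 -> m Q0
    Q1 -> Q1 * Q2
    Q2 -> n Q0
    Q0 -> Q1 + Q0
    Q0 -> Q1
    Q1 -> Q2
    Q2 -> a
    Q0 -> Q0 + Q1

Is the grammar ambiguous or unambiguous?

Ambiguous

Witness: a + a

Derivation 1: Q0 ⇒ Q1 + Q0 ⇒ Q2 + Q0 ⇒ a + Q0 ⇒ a + Q1 ⇒ a + Q2 ⇒ a + a
Derivation 2: Q0 ⇒ Q0 + Q1 ⇒ Q1 + Q1 ⇒ Q2 + Q1 ⇒ a + Q1 ⇒ a + Q2 ⇒ a + a

Two distinct leftmost derivations for the same string.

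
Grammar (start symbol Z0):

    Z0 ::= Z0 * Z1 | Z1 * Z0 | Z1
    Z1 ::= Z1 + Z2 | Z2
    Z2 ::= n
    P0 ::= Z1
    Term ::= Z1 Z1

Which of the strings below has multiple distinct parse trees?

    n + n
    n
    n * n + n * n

n * n + n * n

n + n: 1 tree
n: 1 tree
n * n + n * n: 4 trees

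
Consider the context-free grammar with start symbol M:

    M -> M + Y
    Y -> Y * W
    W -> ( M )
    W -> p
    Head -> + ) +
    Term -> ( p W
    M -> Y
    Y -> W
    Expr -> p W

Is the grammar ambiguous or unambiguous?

(Expr, Term, Head are unreachable from M, so their rules don't affect L(M).) The grammar is stratified — M handles '+' (left-recursive), Y handles '*', W atoms. Each operator has a fixed associativity and precedence level, so every string has one parse.

Unambiguous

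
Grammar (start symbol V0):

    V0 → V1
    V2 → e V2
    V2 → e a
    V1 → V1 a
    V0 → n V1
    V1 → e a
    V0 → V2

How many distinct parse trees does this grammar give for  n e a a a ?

Parse trees for n e a a a:
  [V0 n [V1 [V1 [V1 e a] a] a]]

1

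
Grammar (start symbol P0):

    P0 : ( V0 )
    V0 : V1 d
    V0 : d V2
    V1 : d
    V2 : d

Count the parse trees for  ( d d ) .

Parse trees for ( d d ):
  [P0 ( [V0 [V1 d] d] )]
  [P0 ( [V0 d [V2 d]] )]

2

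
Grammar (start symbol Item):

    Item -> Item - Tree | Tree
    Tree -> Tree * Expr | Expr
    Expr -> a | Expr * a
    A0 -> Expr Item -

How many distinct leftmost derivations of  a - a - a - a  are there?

Parse trees for a - a - a - a:
  [Item [Item [Item [Item [Tree [Expr a]]] - [Tree [Expr a]]] - [Tree [Expr a]]] - [Tree [Expr a]]]

1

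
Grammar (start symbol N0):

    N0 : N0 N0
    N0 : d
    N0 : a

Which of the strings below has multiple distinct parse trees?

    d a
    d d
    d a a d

d a: 1 tree
d d: 1 tree
d a a d: 5 trees

d a a d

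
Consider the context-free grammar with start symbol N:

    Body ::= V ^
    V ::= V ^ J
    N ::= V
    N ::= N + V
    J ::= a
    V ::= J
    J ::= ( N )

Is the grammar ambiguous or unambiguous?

Only N, V, J are reachable from N; ignoring the rest: The grammar is stratified — N handles '+' (left-recursive), V handles '^', J atoms. Each operator has a fixed associativity and precedence level, so every string has one parse.

Unambiguous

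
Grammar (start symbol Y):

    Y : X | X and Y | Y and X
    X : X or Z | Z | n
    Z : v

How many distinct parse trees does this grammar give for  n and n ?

2

Parse trees for n and n:
  [Y [X n] and [Y [X n]]]
  [Y [Y [X n]] and [X n]]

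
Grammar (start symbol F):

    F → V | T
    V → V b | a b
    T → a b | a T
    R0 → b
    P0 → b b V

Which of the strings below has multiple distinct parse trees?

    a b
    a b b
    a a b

a b

a b: 2 trees
a b b: 1 tree
a a b: 1 tree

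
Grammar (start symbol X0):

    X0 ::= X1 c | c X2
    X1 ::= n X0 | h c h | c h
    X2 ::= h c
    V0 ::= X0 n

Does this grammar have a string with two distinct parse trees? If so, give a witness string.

Ambiguous

Witness: c h c

Derivation 1: X0 ⇒ X1 c ⇒ c h c
Derivation 2: X0 ⇒ c X2 ⇒ c h c

Two distinct leftmost derivations for the same string.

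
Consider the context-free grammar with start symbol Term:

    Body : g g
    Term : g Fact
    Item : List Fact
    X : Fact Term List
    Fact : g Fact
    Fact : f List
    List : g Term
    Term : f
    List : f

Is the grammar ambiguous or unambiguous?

Unambiguous

(Item, X, Body are unreachable from Term, so their rules don't affect L(Term).) Restricted to the reachable nonterminals, every rule has the form A → t or A → t B, and no two rules for the same A share a first terminal. The grammar encodes a DFA — one run per string.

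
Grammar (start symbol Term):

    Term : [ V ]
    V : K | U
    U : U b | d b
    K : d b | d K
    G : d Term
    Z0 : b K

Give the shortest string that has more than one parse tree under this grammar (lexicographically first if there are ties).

length 4: [ d b ] has 2 parse trees

Two derivations of [ d b ]:
  Term ⇒ [ V ] ⇒ [ K ] ⇒ [ d b ]
  Term ⇒ [ V ] ⇒ [ U ] ⇒ [ d b ]

[ d b ]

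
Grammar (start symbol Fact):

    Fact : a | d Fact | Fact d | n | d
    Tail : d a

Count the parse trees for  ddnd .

3

Parse trees for ddnd:
  [Fact d [Fact d [Fact [Fact n] d]]]
  [Fact d [Fact [Fact d [Fact n]] d]]
  [Fact [Fact d [Fact d [Fact n]]] d]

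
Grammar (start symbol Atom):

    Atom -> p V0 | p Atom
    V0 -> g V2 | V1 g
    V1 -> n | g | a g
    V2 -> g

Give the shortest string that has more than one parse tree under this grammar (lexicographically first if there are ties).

length 3: p g g has 2 parse trees

Two derivations of p g g:
  Atom ⇒ p V0 ⇒ p g V2 ⇒ p g g
  Atom ⇒ p V0 ⇒ p V1 g ⇒ p g g

p g g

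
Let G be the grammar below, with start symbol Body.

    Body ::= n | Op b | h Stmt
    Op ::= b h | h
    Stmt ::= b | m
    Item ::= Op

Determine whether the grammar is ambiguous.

Ambiguous

Witness: h b

Derivation 1: Body ⇒ Op b ⇒ h b
Derivation 2: Body ⇒ h Stmt ⇒ h b

Two distinct leftmost derivations for the same string.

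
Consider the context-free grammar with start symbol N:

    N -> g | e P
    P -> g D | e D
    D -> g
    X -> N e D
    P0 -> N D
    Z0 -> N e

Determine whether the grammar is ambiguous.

Unambiguous

(X, P0, Z0 are unreachable from N, so their rules don't affect L(N).) Restricted to the reachable nonterminals, every rule has the form A → t or A → t B, and no two rules for the same A share a first terminal. The grammar encodes a DFA — one run per string.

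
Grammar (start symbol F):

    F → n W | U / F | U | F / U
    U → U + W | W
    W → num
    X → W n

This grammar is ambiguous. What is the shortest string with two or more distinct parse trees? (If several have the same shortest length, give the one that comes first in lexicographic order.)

num / num

length 1: no string has ≥2 trees
length 2: no string has ≥2 trees
length 3: num / num has 2 parse trees

Two derivations of num / num:
  F ⇒ U / F ⇒ W / F ⇒ num / F ⇒ num / U ⇒ num / W ⇒ num / num
  F ⇒ F / U ⇒ U / U ⇒ W / U ⇒ num / U ⇒ num / W ⇒ num / num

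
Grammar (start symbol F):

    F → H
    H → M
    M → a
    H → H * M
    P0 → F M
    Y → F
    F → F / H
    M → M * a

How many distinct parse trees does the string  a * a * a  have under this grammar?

Parse trees for a * a * a:
  [F [H [M [M [M a] * a] * a]]]
  [F [H [H [M a]] * [M [M a] * a]]]
  [F [H [H [M [M a] * a]] * [M a]]]
  [F [H [H [H [M a]] * [M a]] * [M a]]]

4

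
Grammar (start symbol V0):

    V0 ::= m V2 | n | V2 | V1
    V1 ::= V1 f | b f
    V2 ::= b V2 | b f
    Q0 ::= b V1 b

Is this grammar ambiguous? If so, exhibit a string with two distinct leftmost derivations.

Ambiguous

Witness: b f

Derivation 1: V0 ⇒ V2 ⇒ b f
Derivation 2: V0 ⇒ V1 ⇒ b f

Two distinct leftmost derivations for the same string.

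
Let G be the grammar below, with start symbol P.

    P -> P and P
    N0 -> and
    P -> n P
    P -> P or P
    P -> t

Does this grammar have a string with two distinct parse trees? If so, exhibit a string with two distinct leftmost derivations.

Witness: n t and t

Derivation 1: P ⇒ P and P ⇒ n P and P ⇒ n t and P ⇒ n t and t
Derivation 2: P ⇒ n P ⇒ n P and P ⇒ n t and P ⇒ n t and t

Two distinct leftmost derivations for the same string.

Ambiguous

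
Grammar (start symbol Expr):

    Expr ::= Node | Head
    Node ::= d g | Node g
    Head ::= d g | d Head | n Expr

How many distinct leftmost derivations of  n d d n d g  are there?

2

Parse trees for n d d n d g:
  [Expr [Head n [Expr [Head d [Head d [Head n [Expr [Node d g]]]]]]]]
  [Expr [Head n [Expr [Head d [Head d [Head n [Expr [Head d g]]]]]]]]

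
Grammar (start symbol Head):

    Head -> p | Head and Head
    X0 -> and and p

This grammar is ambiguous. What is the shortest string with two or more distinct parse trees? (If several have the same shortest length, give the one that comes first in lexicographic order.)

p and p and p

length 1: no string has ≥2 trees
length 3: no string has ≥2 trees
length 5: p and p and p has 2 parse trees

Two derivations of p and p and p:
  Head ⇒ Head and Head ⇒ p and Head ⇒ p and Head and Head ⇒ p and p and Head ⇒ p and p and p
  Head ⇒ Head and Head ⇒ Head and Head and Head ⇒ p and Head and Head ⇒ p and p and Head ⇒ p and p and p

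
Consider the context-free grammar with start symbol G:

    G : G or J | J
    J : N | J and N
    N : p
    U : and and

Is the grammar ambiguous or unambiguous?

(U is unreachable from G, so its rules don't affect L(G).) This is a standard precedence ladder (G over J over N), with each level left-recursive on its own operator ('or' at G, 'and' at J). That structure is LR(1), hence unambiguous.

Unambiguous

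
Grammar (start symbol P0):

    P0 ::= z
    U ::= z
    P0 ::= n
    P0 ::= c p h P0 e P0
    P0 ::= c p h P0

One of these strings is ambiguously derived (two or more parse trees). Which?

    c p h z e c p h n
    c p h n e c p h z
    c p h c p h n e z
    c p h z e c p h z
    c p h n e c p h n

c p h z e c p h n: 1 tree
c p h n e c p h z: 1 tree
c p h c p h n e z: 2 trees
c p h z e c p h z: 1 tree
c p h n e c p h n: 1 tree

c p h c p h n e z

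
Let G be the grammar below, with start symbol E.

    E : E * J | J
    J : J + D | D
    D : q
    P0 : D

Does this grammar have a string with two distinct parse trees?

Unambiguous

(P0 is unreachable from E, so its rules don't affect L(E).) E → E * J | J  ;  J → J + D | D  — a left-associative chain with D at the bottom. Each string factors uniquely by precedence.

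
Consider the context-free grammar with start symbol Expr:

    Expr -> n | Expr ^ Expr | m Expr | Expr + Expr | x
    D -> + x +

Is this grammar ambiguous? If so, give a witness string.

Witness: m n + n

Derivation 1: Expr ⇒ m Expr ⇒ m Expr + Expr ⇒ m n + Expr ⇒ m n + n
Derivation 2: Expr ⇒ Expr + Expr ⇒ m Expr + Expr ⇒ m n + Expr ⇒ m n + n

Two distinct leftmost derivations for the same string.

Ambiguous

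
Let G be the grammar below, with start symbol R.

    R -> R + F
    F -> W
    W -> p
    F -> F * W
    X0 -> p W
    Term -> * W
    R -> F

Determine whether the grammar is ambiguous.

Unambiguous

(Term, X0 are unreachable from R, so their rules don't affect L(R).) This is a standard precedence ladder (R over F over W), with each level left-recursive on its own operator ('+' at R, '*' at F). That structure is LR(1), hence unambiguous.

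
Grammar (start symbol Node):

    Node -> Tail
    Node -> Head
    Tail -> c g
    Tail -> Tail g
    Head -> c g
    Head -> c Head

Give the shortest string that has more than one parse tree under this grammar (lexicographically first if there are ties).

length 2: c g has 2 parse trees

Two derivations of c g:
  Node ⇒ Tail ⇒ c g
  Node ⇒ Head ⇒ c g

c g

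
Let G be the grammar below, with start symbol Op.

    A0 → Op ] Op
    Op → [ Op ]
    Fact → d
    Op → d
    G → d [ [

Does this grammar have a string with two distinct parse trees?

Only Op is reachable from Op; ignoring the rest: Each string is a nest of matched brackets around a single atom. An opening bracket forces the recursive rule; an atom forces the base rule.

Unambiguous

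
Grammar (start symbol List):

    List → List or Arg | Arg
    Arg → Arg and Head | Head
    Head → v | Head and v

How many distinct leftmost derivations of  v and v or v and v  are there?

Parse trees for v and v or v and v:
  [List [List [Arg [Arg [Head v]] and [Head v]]] or [Arg [Arg [Head v]] and [Head v]]]
  [List [List [Arg [Arg [Head v]] and [Head v]]] or [Arg [Head [Head v] and v]]]
  [List [List [Arg [Head [Head v] and v]]] or [Arg [Arg [Head v]] and [Head v]]]
  [List [List [Arg [Head [Head v] and v]]] or [Arg [Head [Head v] and v]]]

4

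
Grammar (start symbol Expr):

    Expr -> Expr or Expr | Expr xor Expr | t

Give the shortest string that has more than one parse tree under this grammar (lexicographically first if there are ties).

length 1: no string has ≥2 trees
length 3: no string has ≥2 trees
length 5: t or t or t has 2 parse trees

Two derivations of t or t or t:
  Expr ⇒ Expr or Expr ⇒ Expr or Expr or Expr ⇒ t or Expr or Expr ⇒ t or t or Expr ⇒ t or t or t
  Expr ⇒ Expr or Expr ⇒ t or Expr ⇒ t or Expr or Expr ⇒ t or t or Expr ⇒ t or t or t

t or t or t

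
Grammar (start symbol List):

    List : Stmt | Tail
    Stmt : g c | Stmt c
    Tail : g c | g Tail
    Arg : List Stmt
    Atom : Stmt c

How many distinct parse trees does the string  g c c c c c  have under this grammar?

Parse trees for g c c c c c:
  [List [Stmt [Stmt [Stmt [Stmt [Stmt g c] c] c] c] c]]

1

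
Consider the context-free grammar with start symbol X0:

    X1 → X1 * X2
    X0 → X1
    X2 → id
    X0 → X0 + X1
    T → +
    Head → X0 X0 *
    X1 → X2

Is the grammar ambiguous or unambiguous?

Only X0, X1, X2 are reachable from X0; ignoring the rest: X0 → X0 + X1 | X1  ;  X1 → X1 * X2 | X2  — a left-associative chain with X2 at the bottom. Each string factors uniquely by precedence.

Unambiguous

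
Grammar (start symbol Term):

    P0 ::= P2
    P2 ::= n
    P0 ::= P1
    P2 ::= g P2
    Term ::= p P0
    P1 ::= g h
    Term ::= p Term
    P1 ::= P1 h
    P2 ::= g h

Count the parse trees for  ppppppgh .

2

Parse trees for ppppppgh:
  [Term p [Term p [Term p [Term p [Term p [Term p [P0 [P2 g h]]]]]]]]
  [Term p [Term p [Term p [Term p [Term p [Term p [P0 [P1 g h]]]]]]]]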